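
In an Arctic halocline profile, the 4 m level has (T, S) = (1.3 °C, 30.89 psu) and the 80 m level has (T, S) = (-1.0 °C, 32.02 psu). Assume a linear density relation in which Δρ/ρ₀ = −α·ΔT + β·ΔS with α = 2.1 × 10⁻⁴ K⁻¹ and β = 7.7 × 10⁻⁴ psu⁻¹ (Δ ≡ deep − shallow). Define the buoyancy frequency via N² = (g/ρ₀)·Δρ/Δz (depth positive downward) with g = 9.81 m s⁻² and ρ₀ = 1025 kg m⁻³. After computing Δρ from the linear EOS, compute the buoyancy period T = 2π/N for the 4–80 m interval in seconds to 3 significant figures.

475 s

ΔT = -2.3 K, ΔS = +1.13 psu (deep − shallow).
Δρ/ρ₀ = −αΔT + βΔS = 4.83 × 10⁻⁴ + 8.701 × 10⁻⁴ = 1.3531 × 10⁻³, so Δρ ≈ 1.387 kg m⁻³.
N² = (g/ρ₀)·Δρ/Δz = g·(Δρ/ρ₀)/Δz = 9.81 × 1.3531 × 10⁻³ / 76 = 1.7466 × 10⁻⁴ s⁻².
N = √(1.7466 × 10⁻⁴) = 0.013216 rad s⁻¹ → T = 2π/N = 475.42 s ≈ 475 s.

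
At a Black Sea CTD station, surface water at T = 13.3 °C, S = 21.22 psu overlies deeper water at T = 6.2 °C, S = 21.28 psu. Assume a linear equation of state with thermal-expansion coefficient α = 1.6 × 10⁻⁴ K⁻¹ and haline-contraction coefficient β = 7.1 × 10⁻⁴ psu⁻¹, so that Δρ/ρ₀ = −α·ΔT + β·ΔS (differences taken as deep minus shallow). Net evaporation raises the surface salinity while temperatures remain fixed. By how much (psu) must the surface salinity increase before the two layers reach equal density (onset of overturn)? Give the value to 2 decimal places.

Neutral buoyancy requires −α(T_deep − T_surf) + β(S_deep − S_surf′) = 0.
S_surf′ = S_deep − (α/β)·ΔT = 21.28 − (1.6 × 10⁻⁴/7.1 × 10⁻⁴)·(-7.1) = 22.8800 psu.
Increase required: 22.8800 − 21.22 = 1.6600 psu.

1.66 psu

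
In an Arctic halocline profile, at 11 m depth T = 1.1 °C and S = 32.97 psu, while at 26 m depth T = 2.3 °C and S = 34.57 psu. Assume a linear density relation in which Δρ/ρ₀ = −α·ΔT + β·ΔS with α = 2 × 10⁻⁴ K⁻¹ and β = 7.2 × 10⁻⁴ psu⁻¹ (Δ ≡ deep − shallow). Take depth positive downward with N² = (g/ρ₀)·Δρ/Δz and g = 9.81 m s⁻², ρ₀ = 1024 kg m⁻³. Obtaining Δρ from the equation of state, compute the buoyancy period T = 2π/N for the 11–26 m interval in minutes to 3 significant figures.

4.29 min

ΔT = +1.2 K, ΔS = +1.60 psu (deep − shallow).
Δρ/ρ₀ = −αΔT + βΔS = -2.40 × 10⁻⁴ + 1.152 × 10⁻³ = 9.12 × 10⁻⁴, so Δρ ≈ 0.9339 kg m⁻³.
N² = (g/ρ₀)·Δρ/Δz = g·(Δρ/ρ₀)/Δz = 9.81 × 9.12 × 10⁻⁴ / 15 = 5.9645 × 10⁻⁴ s⁻².
N = √(5.9645 × 10⁻⁴) = 0.024422 rad s⁻¹ → T = 2π/N = 257.28 s = 4.2880 min ≈ 4.29 min.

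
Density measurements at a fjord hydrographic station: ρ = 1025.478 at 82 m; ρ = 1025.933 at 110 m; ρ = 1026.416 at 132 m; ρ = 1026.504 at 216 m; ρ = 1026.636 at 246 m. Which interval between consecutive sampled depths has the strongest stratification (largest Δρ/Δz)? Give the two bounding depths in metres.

Compute the density gradient over each adjacent pair:
  82–110 m: Δρ/Δz = 0.455/28 = 0.016 kg m⁻⁴
  110–132 m: Δρ/Δz = 0.483/22 = 0.022 kg m⁻⁴
  132–216 m: Δρ/Δz = 0.088/84 = 1.0 × 10⁻³ kg m⁻⁴
  216–246 m: Δρ/Δz = 0.132/30 = 4.4 × 10⁻³ kg m⁻⁴
The largest gradient is in the 110–132 m interval — the pycnocline.

110–132 m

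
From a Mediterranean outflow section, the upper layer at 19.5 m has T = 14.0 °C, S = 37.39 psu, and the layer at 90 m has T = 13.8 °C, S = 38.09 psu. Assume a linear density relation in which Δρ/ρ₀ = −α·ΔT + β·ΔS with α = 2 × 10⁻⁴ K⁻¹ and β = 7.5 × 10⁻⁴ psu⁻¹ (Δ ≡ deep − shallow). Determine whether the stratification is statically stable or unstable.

stable

ΔT = 13.8 − 14.0 = -0.2 K and ΔS = 38.09 − 37.39 = +0.70 psu (deep − shallow).
−αΔT = 4.00 × 10⁻⁵; βΔS = 5.25 × 10⁻⁴; sum Δρ/ρ₀ = 5.65 × 10⁻⁴.
Δρ/ρ₀ > 0, so Δρ > 0: deeper water is denser → statically stable.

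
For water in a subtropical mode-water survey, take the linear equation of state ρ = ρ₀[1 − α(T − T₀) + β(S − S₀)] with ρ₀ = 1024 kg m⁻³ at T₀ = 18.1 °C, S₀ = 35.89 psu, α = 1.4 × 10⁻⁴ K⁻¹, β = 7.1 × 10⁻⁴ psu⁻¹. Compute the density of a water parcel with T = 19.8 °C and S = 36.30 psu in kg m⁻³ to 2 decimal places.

T − T₀ = +1.7 K, S − S₀ = +0.41 psu.
Bracket = 1 − α·(+1.7) + β·(+0.41) = 1 + (5.31 × 10⁻⁵) = 1.0000531.
ρ = 1024 × 1.0000531 = 1024.05 kg m⁻³.

1024.05 kg m⁻³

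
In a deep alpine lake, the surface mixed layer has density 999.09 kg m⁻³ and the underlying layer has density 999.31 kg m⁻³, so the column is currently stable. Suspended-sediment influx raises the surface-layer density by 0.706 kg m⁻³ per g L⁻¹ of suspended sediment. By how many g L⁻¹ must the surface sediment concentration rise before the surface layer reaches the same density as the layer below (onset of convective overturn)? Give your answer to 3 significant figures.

Density deficit of the surface layer: 999.31 − 999.09 = 0.22 kg m⁻³.
Required change = 0.22 / 0.706 = 0.312 g L⁻¹.

0.312 g L⁻¹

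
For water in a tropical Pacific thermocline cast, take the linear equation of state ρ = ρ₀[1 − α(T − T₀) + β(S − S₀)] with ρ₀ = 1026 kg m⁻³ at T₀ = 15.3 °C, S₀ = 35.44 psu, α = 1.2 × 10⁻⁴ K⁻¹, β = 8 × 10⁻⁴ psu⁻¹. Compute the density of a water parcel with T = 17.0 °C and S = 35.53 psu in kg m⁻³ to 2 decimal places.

T − T₀ = +1.7 K, S − S₀ = +0.09 psu.
Bracket = 1 − α·(+1.7) + β·(+0.09) = 1 + (-1.32 × 10⁻⁴) = 0.9998680.
ρ = 1026 × 0.9998680 = 1025.86 kg m⁻³.

1025.86 kg m⁻³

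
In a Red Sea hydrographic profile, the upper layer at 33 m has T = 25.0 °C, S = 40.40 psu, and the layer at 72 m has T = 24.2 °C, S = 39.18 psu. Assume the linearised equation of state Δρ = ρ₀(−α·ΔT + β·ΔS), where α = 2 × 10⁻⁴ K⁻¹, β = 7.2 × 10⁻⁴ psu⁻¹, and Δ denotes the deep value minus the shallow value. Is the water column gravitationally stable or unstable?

unstable

ΔT = 24.2 − 25.0 = -0.8 K and ΔS = 39.18 − 40.40 = -1.22 psu (deep − shallow).
−αΔT = 1.60 × 10⁻⁴; βΔS = -8.784 × 10⁻⁴; sum Δρ/ρ₀ = -7.184 × 10⁻⁴.
Δρ/ρ₀ < 0, so Δρ < 0: deeper water is lighter → statically unstable; the column would overturn.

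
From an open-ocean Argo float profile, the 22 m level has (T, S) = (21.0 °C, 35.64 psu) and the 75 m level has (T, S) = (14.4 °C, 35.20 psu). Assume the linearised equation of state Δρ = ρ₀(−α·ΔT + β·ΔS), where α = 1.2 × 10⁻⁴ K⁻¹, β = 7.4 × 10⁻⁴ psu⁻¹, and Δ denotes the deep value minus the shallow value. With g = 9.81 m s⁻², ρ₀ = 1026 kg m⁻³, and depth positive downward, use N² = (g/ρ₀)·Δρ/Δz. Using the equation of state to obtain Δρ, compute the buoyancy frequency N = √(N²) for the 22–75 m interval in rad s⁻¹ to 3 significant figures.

ΔT = -6.6 K, ΔS = -0.44 psu (deep − shallow).
Δρ/ρ₀ = −αΔT + βΔS = 7.92 × 10⁻⁴ − 3.256 × 10⁻⁴ = 4.664 × 10⁻⁴, so Δρ ≈ 0.4785 kg m⁻³.
N² = (g/ρ₀)·Δρ/Δz = g·(Δρ/ρ₀)/Δz = 9.81 × 4.664 × 10⁻⁴ / 53 = 8.6328 × 10⁻⁵ s⁻².
N = √(8.6328 × 10⁻⁵) = 9.2913 × 10⁻³ rad s⁻¹ ≈ 9.29 × 10⁻³ rad s⁻¹.

9.29 × 10⁻³ rad s⁻¹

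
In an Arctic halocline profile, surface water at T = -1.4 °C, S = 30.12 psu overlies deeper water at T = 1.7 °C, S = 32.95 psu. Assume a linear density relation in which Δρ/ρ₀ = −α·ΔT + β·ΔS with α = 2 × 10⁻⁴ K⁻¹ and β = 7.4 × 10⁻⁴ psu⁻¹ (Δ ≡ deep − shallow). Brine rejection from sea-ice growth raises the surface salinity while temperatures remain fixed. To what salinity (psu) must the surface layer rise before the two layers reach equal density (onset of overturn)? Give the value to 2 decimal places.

32.11 psu

Neutral buoyancy requires −α(T_deep − T_surf) + β(S_deep − S_surf′) = 0.
S_surf′ = S_deep − (α/β)·ΔT = 32.95 − (2 × 10⁻⁴/7.4 × 10⁻⁴)·(+3.1) = 32.1122 psu.
Increase required: 32.1122 − 30.12 = 1.9922 psu.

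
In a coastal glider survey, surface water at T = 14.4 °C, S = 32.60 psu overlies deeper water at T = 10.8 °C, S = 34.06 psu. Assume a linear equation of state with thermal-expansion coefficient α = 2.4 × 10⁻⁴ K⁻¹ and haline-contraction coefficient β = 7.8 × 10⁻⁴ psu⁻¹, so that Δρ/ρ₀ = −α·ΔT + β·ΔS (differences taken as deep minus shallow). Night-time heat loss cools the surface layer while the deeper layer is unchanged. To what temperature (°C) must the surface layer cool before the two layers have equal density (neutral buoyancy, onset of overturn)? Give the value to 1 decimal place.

6.1 °C

Neutral buoyancy requires Δρ = 0, i.e. −α(T_deep − T_surf′) + β(S_deep − S_surf) = 0.
T_surf′ = T_deep − (β/α)·ΔS = 10.8 − (7.8 × 10⁻⁴/2.4 × 10⁻⁴)·(+1.46) = 6.055 °C.
Cooling required: 14.4 − (6.055) = 8.345 °C.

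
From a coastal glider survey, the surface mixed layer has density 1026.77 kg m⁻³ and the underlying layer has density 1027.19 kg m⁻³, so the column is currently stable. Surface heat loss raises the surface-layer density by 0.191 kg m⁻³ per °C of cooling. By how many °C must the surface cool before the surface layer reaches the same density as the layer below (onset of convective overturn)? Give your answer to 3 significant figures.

Density deficit of the surface layer: 1027.19 − 1026.77 = 0.42 kg m⁻³.
Required change = 0.42 / 0.191 = 2.20 °C.

2.20 °C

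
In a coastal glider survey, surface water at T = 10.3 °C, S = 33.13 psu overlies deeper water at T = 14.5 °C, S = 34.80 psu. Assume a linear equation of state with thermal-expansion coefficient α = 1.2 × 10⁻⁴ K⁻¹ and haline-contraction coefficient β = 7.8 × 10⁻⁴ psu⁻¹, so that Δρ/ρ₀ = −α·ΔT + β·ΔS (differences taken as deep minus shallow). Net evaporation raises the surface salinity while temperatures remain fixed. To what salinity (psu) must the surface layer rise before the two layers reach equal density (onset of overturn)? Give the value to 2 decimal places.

34.15 psu

Neutral buoyancy requires −α(T_deep − T_surf) + β(S_deep − S_surf′) = 0.
S_surf′ = S_deep − (α/β)·ΔT = 34.80 − (1.2 × 10⁻⁴/7.8 × 10⁻⁴)·(+4.2) = 34.1538 psu.
Increase required: 34.1538 − 33.13 = 1.0238 psu.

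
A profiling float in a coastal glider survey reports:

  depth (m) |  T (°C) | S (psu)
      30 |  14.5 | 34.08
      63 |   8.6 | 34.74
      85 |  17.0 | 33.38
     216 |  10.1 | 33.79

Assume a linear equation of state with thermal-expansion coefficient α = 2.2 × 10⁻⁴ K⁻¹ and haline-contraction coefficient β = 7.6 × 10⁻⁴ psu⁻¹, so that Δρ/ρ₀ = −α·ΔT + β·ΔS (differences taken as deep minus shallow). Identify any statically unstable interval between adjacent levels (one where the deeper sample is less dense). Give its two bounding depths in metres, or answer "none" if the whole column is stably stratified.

Evaluate Δρ/ρ₀ = −αΔT + βΔS across each adjacent pair:
  30–63 m: −αΔT+βΔS = −(2.2 × 10⁻⁴)(-5.9)+(7.6 × 10⁻⁴)(+0.66) = 1.8 × 10⁻³ → stable
  63–85 m: −αΔT+βΔS = −(2.2 × 10⁻⁴)(+8.4)+(7.6 × 10⁻⁴)(-1.36) = -2.9 × 10⁻³ → UNSTABLE
  85–216 m: −αΔT+βΔS = −(2.2 × 10⁻⁴)(-6.9)+(7.6 × 10⁻⁴)(+0.41) = 1.8 × 10⁻³ → stable
The 63–85 m interval has Δρ < 0: lighter water underlies denser water.

63–85 m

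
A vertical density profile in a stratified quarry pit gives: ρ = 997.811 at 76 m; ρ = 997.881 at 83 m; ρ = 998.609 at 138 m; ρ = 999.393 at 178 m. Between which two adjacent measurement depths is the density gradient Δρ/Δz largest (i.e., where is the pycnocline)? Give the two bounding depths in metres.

Compute the density gradient over each adjacent pair:
  76–83 m: Δρ/Δz = 0.070/7 = 0.010 kg m⁻⁴
  83–138 m: Δρ/Δz = 0.728/55 = 0.013 kg m⁻⁴
  138–178 m: Δρ/Δz = 0.784/40 = 0.020 kg m⁻⁴
The largest gradient is in the 138–178 m interval — the pycnocline.

138–178 m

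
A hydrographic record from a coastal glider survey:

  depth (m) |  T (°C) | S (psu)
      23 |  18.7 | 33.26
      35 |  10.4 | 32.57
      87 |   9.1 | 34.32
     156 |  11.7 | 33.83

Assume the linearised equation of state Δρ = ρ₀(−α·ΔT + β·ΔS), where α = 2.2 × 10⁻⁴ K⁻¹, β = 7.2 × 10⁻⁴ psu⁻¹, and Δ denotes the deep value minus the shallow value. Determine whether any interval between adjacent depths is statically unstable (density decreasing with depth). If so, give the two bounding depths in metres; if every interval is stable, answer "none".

Evaluate Δρ/ρ₀ = −αΔT + βΔS across each adjacent pair:
  23–35 m: −αΔT+βΔS = −(2.2 × 10⁻⁴)(-8.3)+(7.2 × 10⁻⁴)(-0.69) = 1.3 × 10⁻³ → stable
  35–87 m: −αΔT+βΔS = −(2.2 × 10⁻⁴)(-1.3)+(7.2 × 10⁻⁴)(+1.75) = 1.5 × 10⁻³ → stable
  87–156 m: −αΔT+βΔS = −(2.2 × 10⁻⁴)(+2.6)+(7.2 × 10⁻⁴)(-0.49) = -9.2 × 10⁻⁴ → UNSTABLE
The 87–156 m interval has Δρ < 0: lighter water underlies denser water.

87–156 m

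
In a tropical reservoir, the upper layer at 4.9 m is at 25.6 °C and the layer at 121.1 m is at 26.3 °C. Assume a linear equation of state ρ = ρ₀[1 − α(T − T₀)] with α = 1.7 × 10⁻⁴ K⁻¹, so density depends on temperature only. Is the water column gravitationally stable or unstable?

ΔT = 26.3 − 25.6 = +0.7 K, so Δρ/ρ₀ = −αΔT = -1.19 × 10⁻⁴.
Δρ/ρ₀ < 0, so Δρ < 0: deeper water is lighter → statically unstable; the column would overturn.

unstable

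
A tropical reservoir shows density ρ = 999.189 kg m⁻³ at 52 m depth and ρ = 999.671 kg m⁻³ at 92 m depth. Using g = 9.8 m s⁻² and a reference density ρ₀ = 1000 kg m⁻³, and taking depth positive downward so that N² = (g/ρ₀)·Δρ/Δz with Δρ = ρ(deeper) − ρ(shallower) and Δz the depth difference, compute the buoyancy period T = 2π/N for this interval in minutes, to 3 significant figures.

Δρ = 999.671 − 999.189 = 0.482 kg m⁻³ over Δz = 92 − 52 = 40 m.
N² = (9.8/1000) × (0.482/40) = 1.1809 × 10⁻⁴ s⁻².
N = √(1.1809 × 10⁻⁴) = 0.010867 rad s⁻¹, so T = 2π/N = 578.19 s = 9.6365 min ≈ 9.64 min.

9.64 min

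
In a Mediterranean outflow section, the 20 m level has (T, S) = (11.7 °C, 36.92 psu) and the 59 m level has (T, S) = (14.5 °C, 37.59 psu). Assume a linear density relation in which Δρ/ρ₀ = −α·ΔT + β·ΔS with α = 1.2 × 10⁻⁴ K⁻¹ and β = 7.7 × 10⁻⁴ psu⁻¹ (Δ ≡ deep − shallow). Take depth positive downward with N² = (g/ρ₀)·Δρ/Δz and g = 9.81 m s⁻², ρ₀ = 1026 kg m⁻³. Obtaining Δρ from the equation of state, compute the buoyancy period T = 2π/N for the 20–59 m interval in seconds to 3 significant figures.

934 s

ΔT = +2.8 K, ΔS = +0.67 psu (deep − shallow).
Δρ/ρ₀ = −αΔT + βΔS = -3.36 × 10⁻⁴ + 5.159 × 10⁻⁴ = 1.799 × 10⁻⁴, so Δρ ≈ 0.1846 kg m⁻³.
N² = (g/ρ₀)·Δρ/Δz = g·(Δρ/ρ₀)/Δz = 9.81 × 1.799 × 10⁻⁴ / 39 = 4.5252 × 10⁻⁵ s⁻².
N = √(4.5252 × 10⁻⁵) = 6.7270 × 10⁻³ rad s⁻¹ → T = 2π/N = 934.02 s ≈ 934 s.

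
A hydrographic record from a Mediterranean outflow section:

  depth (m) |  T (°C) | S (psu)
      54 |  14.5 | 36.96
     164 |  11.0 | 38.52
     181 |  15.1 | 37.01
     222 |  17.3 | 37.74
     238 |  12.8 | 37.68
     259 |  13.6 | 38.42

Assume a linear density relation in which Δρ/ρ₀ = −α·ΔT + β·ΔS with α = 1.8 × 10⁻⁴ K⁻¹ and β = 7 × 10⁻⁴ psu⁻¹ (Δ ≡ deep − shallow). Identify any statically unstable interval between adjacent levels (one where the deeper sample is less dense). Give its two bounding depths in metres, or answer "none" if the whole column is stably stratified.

164–181 m

Evaluate Δρ/ρ₀ = −αΔT + βΔS across each adjacent pair:
  54–164 m: −αΔT+βΔS = −(1.8 × 10⁻⁴)(-3.5)+(7 × 10⁻⁴)(+1.56) = 1.7 × 10⁻³ → stable
  164–181 m: −αΔT+βΔS = −(1.8 × 10⁻⁴)(+4.1)+(7 × 10⁻⁴)(-1.51) = -1.8 × 10⁻³ → UNSTABLE
  181–222 m: −αΔT+βΔS = −(1.8 × 10⁻⁴)(+2.2)+(7 × 10⁻⁴)(+0.73) = 1.1 × 10⁻⁴ → stable
  222–238 m: −αΔT+βΔS = −(1.8 × 10⁻⁴)(-4.5)+(7 × 10⁻⁴)(-0.06) = 7.7 × 10⁻⁴ → stable
  238–259 m: −αΔT+βΔS = −(1.8 × 10⁻⁴)(+0.8)+(7 × 10⁻⁴)(+0.74) = 3.7 × 10⁻⁴ → stable
The 164–181 m interval has Δρ < 0: lighter water underlies denser water.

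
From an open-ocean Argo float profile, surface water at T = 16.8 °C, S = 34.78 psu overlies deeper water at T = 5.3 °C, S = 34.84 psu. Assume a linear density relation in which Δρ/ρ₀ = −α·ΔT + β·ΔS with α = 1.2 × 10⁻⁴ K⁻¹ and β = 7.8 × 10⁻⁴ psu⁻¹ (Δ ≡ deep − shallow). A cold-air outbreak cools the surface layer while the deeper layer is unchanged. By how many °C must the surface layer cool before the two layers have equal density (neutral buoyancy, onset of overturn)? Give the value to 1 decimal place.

11.9 °C

Neutral buoyancy requires Δρ = 0, i.e. −α(T_deep − T_surf′) + β(S_deep − S_surf) = 0.
T_surf′ = T_deep − (β/α)·ΔS = 5.3 − (7.8 × 10⁻⁴/1.2 × 10⁻⁴)·(+0.06) = 4.910 °C.
Cooling required: 16.8 − (4.910) = 11.890 °C.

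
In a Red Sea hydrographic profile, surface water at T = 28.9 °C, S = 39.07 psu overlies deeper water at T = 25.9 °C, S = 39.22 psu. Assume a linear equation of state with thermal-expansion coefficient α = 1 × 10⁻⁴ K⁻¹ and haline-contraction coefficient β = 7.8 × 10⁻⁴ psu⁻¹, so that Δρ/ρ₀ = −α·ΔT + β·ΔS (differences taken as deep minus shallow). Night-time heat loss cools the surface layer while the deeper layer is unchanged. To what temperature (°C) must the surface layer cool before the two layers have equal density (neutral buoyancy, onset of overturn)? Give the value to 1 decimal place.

24.7 °C

Neutral buoyancy requires Δρ = 0, i.e. −α(T_deep − T_surf′) + β(S_deep − S_surf) = 0.
T_surf′ = T_deep − (β/α)·ΔS = 25.9 − (7.8 × 10⁻⁴/1 × 10⁻⁴)·(+0.15) = 24.730 °C.
Cooling required: 28.9 − (24.730) = 4.170 °C.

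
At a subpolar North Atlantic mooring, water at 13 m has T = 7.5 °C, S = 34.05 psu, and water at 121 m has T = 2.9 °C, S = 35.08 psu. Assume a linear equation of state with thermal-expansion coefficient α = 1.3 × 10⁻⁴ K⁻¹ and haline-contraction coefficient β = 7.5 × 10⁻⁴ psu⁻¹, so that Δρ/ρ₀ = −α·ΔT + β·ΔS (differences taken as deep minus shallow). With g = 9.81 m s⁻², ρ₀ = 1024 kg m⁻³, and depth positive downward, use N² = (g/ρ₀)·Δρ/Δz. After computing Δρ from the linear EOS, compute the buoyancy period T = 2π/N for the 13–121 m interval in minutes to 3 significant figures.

ΔT = -4.6 K, ΔS = +1.03 psu (deep − shallow).
Δρ/ρ₀ = −αΔT + βΔS = 5.98 × 10⁻⁴ + 7.725 × 10⁻⁴ = 1.3705 × 10⁻³, so Δρ ≈ 1.403 kg m⁻³.
N² = (g/ρ₀)·Δρ/Δz = g·(Δρ/ρ₀)/Δz = 9.81 × 1.3705 × 10⁻³ / 108 = 1.2449 × 10⁻⁴ s⁻².
N = √(1.2449 × 10⁻⁴) = 0.011158 rad s⁻¹ → T = 2π/N = 563.11 s = 9.3852 min ≈ 9.39 min.

9.39 min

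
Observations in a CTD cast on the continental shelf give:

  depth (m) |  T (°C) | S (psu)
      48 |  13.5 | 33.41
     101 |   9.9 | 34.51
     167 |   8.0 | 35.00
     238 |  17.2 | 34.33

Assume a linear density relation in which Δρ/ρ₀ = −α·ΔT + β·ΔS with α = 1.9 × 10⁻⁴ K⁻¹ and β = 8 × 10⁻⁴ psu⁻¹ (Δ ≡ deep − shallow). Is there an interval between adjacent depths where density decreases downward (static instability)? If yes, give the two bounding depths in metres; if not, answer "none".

167–238 m

Evaluate Δρ/ρ₀ = −αΔT + βΔS across each adjacent pair:
  48–101 m: −αΔT+βΔS = −(1.9 × 10⁻⁴)(-3.6)+(8 × 10⁻⁴)(+1.10) = 1.6 × 10⁻³ → stable
  101–167 m: −αΔT+βΔS = −(1.9 × 10⁻⁴)(-1.9)+(8 × 10⁻⁴)(+0.49) = 7.5 × 10⁻⁴ → stable
  167–238 m: −αΔT+βΔS = −(1.9 × 10⁻⁴)(+9.2)+(8 × 10⁻⁴)(-0.67) = -2.3 × 10⁻³ → UNSTABLE
The 167–238 m interval has Δρ < 0: lighter water underlies denser water.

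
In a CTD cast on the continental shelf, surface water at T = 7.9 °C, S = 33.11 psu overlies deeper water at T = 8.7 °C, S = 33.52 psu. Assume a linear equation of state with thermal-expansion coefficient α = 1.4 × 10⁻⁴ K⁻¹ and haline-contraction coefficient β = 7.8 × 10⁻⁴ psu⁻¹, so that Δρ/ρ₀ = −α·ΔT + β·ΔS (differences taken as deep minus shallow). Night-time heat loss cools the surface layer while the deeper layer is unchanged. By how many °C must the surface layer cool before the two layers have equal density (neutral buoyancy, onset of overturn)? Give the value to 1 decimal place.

1.5 °C

Neutral buoyancy requires Δρ = 0, i.e. −α(T_deep − T_surf′) + β(S_deep − S_surf) = 0.
T_surf′ = T_deep − (β/α)·ΔS = 8.7 − (7.8 × 10⁻⁴/1.4 × 10⁻⁴)·(+0.41) = 6.416 °C.
Cooling required: 7.9 − (6.416) = 1.484 °C.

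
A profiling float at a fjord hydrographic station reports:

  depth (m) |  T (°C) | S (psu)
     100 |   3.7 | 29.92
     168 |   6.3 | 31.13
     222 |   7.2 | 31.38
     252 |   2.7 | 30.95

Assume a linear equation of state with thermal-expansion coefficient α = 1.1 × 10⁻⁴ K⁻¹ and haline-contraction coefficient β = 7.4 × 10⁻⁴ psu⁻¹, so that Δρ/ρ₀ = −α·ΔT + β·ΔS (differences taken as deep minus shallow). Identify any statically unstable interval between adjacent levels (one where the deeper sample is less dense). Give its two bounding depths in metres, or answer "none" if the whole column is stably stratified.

none

Evaluate Δρ/ρ₀ = −αΔT + βΔS across each adjacent pair:
  100–168 m: −αΔT+βΔS = −(1.1 × 10⁻⁴)(+2.6)+(7.4 × 10⁻⁴)(+1.21) = 6.1 × 10⁻⁴ → stable
  168–222 m: −αΔT+βΔS = −(1.1 × 10⁻⁴)(+0.9)+(7.4 × 10⁻⁴)(+0.25) = 8.6 × 10⁻⁵ → stable
  222–252 m: −αΔT+βΔS = −(1.1 × 10⁻⁴)(-4.5)+(7.4 × 10⁻⁴)(-0.43) = 1.8 × 10⁻⁴ → stable
Every interval has Δρ > 0: the column is stably stratified throughout.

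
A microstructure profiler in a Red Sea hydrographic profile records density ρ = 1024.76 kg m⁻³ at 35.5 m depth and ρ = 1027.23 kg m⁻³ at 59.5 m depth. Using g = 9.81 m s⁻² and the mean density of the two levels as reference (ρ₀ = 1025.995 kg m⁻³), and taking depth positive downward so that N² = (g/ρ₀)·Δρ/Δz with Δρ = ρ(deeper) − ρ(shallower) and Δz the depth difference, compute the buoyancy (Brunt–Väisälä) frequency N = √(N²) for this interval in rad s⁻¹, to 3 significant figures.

Δρ = 1027.23 − 1024.76 = 2.47 kg m⁻³ over Δz = 59.5 − 35.5 = 24 m.
N² = (9.81/1025.995) × (2.47/24) = 9.8403 × 10⁻⁴ s⁻².
N = √(9.8403 × 10⁻⁴) = 0.031369 rad s⁻¹ ≈ 0.0314 rad s⁻¹.
N² > 0, so the interval is statically stable.

0.0314 rad s⁻¹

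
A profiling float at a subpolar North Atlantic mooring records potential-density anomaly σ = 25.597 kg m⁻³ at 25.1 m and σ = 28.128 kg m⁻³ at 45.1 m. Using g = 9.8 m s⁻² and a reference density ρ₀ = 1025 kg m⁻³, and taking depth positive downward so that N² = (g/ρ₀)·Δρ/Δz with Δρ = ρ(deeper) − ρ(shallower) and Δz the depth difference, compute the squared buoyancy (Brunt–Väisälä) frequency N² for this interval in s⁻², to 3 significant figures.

1.21 × 10⁻³ s⁻²

Δρ = 1028.128 − 1025.597 = 2.531 kg m⁻³ over Δz = 45.1 − 25.1 = 20 m.
N² = (9.8/1025) × (2.531/20) = 1.2099 × 10⁻³ s⁻² ≈ 1.21 × 10⁻³ s⁻².
N² > 0, so the interval is statically stable.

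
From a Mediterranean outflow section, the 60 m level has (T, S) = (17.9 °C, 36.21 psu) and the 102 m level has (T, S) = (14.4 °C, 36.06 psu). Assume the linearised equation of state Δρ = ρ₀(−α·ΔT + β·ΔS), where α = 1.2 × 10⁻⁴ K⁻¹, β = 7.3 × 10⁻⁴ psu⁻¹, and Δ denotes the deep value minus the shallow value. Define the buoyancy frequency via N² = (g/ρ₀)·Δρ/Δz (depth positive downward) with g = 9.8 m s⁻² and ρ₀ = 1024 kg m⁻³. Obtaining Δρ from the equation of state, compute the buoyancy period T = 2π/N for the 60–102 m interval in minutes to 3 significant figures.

ΔT = -3.5 K, ΔS = -0.15 psu (deep − shallow).
Δρ/ρ₀ = −αΔT + βΔS = 4.20 × 10⁻⁴ − 1.095 × 10⁻⁴ = 3.105 × 10⁻⁴, so Δρ ≈ 0.3180 kg m⁻³.
N² = (g/ρ₀)·Δρ/Δz = g·(Δρ/ρ₀)/Δz = 9.8 × 3.105 × 10⁻⁴ / 42 = 7.2450 × 10⁻⁵ s⁻².
N = √(7.2450 × 10⁻⁵) = 8.5118 × 10⁻³ rad s⁻¹ → T = 2π/N = 738.17 s = 12.303 min ≈ 12.3 min.

12.3 min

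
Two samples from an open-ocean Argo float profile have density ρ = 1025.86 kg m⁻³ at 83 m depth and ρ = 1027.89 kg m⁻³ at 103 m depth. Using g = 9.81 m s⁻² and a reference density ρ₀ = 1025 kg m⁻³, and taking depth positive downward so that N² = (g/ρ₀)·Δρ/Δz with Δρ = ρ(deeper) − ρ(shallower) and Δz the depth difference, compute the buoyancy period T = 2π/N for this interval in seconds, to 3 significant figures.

Δρ = 1027.89 − 1025.86 = 2.03 kg m⁻³ over Δz = 103 − 83 = 20 m.
N² = (9.81/1025) × (2.03/20) = 9.7143 × 10⁻⁴ s⁻².
N = √(9.7143 × 10⁻⁴) = 0.031168 rad s⁻¹, so T = 2π/N = 201.59 s ≈ 202 s.

202 s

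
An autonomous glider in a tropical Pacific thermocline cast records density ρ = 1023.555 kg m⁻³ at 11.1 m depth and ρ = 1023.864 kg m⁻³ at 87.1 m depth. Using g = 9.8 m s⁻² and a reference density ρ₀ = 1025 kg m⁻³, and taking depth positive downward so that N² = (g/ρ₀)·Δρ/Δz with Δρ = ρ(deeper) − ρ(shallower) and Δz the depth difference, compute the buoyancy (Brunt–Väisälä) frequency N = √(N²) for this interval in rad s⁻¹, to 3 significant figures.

6.23 × 10⁻³ rad s⁻¹

Δρ = 1023.864 − 1023.555 = 0.309 kg m⁻³ over Δz = 87.1 − 11.1 = 76 m.
N² = (9.8/1025) × (0.309/76) = 3.8873 × 10⁻⁵ s⁻².
N = √(3.8873 × 10⁻⁵) = 6.2348 × 10⁻³ rad s⁻¹ ≈ 6.23 × 10⁻³ rad s⁻¹.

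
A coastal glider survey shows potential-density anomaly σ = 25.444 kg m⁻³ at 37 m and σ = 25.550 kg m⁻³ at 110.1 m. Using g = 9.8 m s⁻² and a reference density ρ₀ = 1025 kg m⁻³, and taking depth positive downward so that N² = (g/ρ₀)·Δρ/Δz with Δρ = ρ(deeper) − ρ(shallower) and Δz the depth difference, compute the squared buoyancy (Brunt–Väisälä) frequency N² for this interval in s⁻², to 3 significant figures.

1.39 × 10⁻⁵ s⁻²

Δρ = 1025.550 − 1025.444 = 0.106 kg m⁻³ over Δz = 110.1 − 37 = 73.1 m.
N² = (9.8/1025) × (0.106/73.1) = 1.3864 × 10⁻⁵ s⁻² ≈ 1.39 × 10⁻⁵ s⁻².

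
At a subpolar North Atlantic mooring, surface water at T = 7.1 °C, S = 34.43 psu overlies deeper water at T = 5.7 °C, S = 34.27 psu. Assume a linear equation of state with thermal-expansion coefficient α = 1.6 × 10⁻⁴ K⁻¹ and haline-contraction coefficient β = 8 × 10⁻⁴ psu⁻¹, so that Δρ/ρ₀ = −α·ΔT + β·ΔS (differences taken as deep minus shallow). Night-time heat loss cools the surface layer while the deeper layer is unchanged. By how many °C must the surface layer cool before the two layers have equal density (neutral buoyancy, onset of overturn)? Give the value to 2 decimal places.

0.60 °C

Neutral buoyancy requires Δρ = 0, i.e. −α(T_deep − T_surf′) + β(S_deep − S_surf) = 0.
T_surf′ = T_deep − (β/α)·ΔS = 5.7 − (8 × 10⁻⁴/1.6 × 10⁻⁴)·(-0.16) = 6.5000 °C.
Cooling required: 7.1 − (6.5000) = 0.6000 °C.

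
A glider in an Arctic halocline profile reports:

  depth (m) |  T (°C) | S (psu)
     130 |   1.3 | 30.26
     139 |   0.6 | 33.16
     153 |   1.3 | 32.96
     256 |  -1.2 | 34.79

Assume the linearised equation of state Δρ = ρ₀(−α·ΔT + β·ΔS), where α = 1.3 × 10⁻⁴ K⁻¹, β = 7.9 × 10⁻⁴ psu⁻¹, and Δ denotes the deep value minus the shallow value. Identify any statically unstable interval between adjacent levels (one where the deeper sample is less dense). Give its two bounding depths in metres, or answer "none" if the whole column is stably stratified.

139–153 m

Evaluate Δρ/ρ₀ = −αΔT + βΔS across each adjacent pair:
  130–139 m: −αΔT+βΔS = −(1.3 × 10⁻⁴)(-0.7)+(7.9 × 10⁻⁴)(+2.90) = 2.4 × 10⁻³ → stable
  139–153 m: −αΔT+βΔS = −(1.3 × 10⁻⁴)(+0.7)+(7.9 × 10⁻⁴)(-0.20) = -2.5 × 10⁻⁴ → UNSTABLE
  153–256 m: −αΔT+βΔS = −(1.3 × 10⁻⁴)(-2.5)+(7.9 × 10⁻⁴)(+1.83) = 1.8 × 10⁻³ → stable
The 139–153 m interval has Δρ < 0: lighter water underlies denser water.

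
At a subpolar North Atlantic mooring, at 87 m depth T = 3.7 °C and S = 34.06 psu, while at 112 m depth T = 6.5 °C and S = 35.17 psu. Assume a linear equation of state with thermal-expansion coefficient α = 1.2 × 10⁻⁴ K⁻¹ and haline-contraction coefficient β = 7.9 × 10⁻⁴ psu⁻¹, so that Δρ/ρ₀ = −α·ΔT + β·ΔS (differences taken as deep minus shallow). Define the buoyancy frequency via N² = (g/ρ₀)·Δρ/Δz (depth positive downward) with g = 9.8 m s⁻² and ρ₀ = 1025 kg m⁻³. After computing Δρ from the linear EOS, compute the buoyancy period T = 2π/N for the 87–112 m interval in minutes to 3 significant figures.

7.19 min

ΔT = +2.8 K, ΔS = +1.11 psu (deep − shallow).
Δρ/ρ₀ = −αΔT + βΔS = -3.36 × 10⁻⁴ + 8.769 × 10⁻⁴ = 5.409 × 10⁻⁴, so Δρ ≈ 0.5544 kg m⁻³.
N² = (g/ρ₀)·Δρ/Δz = g·(Δρ/ρ₀)/Δz = 9.8 × 5.409 × 10⁻⁴ / 25 = 2.1203 × 10⁻⁴ s⁻².
N = √(2.1203 × 10⁻⁴) = 0.014561 rad s⁻¹ → T = 2π/N = 431.51 s = 7.1918 min ≈ 7.19 min.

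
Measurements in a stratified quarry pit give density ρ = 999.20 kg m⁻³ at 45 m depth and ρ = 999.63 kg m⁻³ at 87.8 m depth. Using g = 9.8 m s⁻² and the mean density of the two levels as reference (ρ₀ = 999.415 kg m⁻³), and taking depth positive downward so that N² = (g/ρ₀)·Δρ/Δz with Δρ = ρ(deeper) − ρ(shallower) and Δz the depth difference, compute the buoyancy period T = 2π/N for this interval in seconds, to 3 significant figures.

Δρ = 999.63 − 999.20 = 0.43 kg m⁻³ over Δz = 87.8 − 45 = 42.8 m.
N² = (9.8/999.415) × (0.43/42.8) = 9.8516 × 10⁻⁵ s⁻².
N = √(9.8516 × 10⁻⁵) = 9.9255 × 10⁻³ rad s⁻¹, so T = 2π/N = 633.03 s ≈ 633 s.

633 s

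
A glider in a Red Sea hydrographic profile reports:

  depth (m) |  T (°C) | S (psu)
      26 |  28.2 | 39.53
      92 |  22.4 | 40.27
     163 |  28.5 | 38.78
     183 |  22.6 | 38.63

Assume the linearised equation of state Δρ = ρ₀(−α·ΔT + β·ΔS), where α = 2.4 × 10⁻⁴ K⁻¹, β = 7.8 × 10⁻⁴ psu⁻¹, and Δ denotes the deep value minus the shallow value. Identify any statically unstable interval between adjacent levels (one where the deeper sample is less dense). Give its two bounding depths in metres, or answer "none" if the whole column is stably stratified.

92–163 m

Evaluate Δρ/ρ₀ = −αΔT + βΔS across each adjacent pair:
  26–92 m: −αΔT+βΔS = −(2.4 × 10⁻⁴)(-5.8)+(7.8 × 10⁻⁴)(+0.74) = 2.0 × 10⁻³ → stable
  92–163 m: −αΔT+βΔS = −(2.4 × 10⁻⁴)(+6.1)+(7.8 × 10⁻⁴)(-1.49) = -2.6 × 10⁻³ → UNSTABLE
  163–183 m: −αΔT+βΔS = −(2.4 × 10⁻⁴)(-5.9)+(7.8 × 10⁻⁴)(-0.15) = 1.3 × 10⁻³ → stable
The 92–163 m interval has Δρ < 0: lighter water underlies denser water.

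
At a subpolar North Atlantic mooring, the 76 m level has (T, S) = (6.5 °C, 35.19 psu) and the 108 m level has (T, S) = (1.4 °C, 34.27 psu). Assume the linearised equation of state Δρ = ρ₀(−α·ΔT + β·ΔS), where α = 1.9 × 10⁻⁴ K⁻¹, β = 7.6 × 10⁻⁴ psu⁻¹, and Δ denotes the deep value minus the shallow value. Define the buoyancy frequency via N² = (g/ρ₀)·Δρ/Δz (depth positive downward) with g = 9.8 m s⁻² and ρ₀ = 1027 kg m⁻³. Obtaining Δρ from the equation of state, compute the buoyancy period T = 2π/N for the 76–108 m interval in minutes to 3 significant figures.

ΔT = -5.1 K, ΔS = -0.92 psu (deep − shallow).
Δρ/ρ₀ = −αΔT + βΔS = 9.69 × 10⁻⁴ − 6.992 × 10⁻⁴ = 2.698 × 10⁻⁴, so Δρ ≈ 0.2771 kg m⁻³.
N² = (g/ρ₀)·Δρ/Δz = g·(Δρ/ρ₀)/Δz = 9.8 × 2.698 × 10⁻⁴ / 32 = 8.2626 × 10⁻⁵ s⁻².
N = √(8.2626 × 10⁻⁵) = 9.0899 × 10⁻³ rad s⁻¹ → T = 2π/N = 691.23 s = 11.521 min ≈ 11.5 min.

11.5 min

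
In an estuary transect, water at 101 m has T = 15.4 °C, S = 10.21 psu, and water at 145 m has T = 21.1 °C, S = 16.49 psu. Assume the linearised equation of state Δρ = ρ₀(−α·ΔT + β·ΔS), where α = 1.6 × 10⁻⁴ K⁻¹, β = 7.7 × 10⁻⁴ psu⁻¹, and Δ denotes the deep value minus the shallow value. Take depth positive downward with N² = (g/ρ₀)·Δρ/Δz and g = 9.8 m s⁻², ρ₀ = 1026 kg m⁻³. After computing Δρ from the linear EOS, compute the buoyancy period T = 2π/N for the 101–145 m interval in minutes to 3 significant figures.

3.54 min

ΔT = +5.7 K, ΔS = +6.28 psu (deep − shallow).
Δρ/ρ₀ = −αΔT + βΔS = -9.12 × 10⁻⁴ + 4.8356 × 10⁻³ = 3.9236 × 10⁻³, so Δρ ≈ 4.026 kg m⁻³.
N² = (g/ρ₀)·Δρ/Δz = g·(Δρ/ρ₀)/Δz = 9.8 × 3.9236 × 10⁻³ / 44 = 8.7389 × 10⁻⁴ s⁻².
N = √(8.7389 × 10⁻⁴) = 0.029562 rad s⁻¹ → T = 2π/N = 212.54 s = 3.5423 min ≈ 3.54 min.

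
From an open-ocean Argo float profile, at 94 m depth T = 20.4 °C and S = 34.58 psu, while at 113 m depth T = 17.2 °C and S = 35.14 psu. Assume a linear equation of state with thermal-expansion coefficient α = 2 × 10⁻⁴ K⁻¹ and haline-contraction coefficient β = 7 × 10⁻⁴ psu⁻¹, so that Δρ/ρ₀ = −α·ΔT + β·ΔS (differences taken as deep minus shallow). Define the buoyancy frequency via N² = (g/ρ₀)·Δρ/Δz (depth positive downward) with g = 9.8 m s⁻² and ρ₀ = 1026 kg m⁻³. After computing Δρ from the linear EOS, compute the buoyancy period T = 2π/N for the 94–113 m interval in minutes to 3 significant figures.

ΔT = -3.2 K, ΔS = +0.56 psu (deep − shallow).
Δρ/ρ₀ = −αΔT + βΔS = 6.40 × 10⁻⁴ + 3.92 × 10⁻⁴ = 1.032 × 10⁻³, so Δρ ≈ 1.059 kg m⁻³.
N² = (g/ρ₀)·Δρ/Δz = g·(Δρ/ρ₀)/Δz = 9.8 × 1.032 × 10⁻³ / 19 = 5.3229 × 10⁻⁴ s⁻².
N = √(5.3229 × 10⁻⁴) = 0.023071 rad s⁻¹ → T = 2π/N = 272.34 s = 4.5390 min ≈ 4.54 min.

4.54 min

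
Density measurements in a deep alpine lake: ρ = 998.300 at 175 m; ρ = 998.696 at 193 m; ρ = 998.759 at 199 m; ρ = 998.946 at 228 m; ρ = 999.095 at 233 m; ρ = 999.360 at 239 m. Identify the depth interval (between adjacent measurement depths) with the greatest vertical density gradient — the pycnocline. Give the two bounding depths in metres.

233–239 m

Compute the density gradient over each adjacent pair:
  175–193 m: Δρ/Δz = 0.396/18 = 0.022 kg m⁻⁴
  193–199 m: Δρ/Δz = 0.063/6 = 0.011 kg m⁻⁴
  199–228 m: Δρ/Δz = 0.187/29 = 6.4 × 10⁻³ kg m⁻⁴
  228–233 m: Δρ/Δz = 0.149/5 = 0.030 kg m⁻⁴
  233–239 m: Δρ/Δz = 0.265/6 = 0.044 kg m⁻⁴
The largest gradient is in the 233–239 m interval — the pycnocline.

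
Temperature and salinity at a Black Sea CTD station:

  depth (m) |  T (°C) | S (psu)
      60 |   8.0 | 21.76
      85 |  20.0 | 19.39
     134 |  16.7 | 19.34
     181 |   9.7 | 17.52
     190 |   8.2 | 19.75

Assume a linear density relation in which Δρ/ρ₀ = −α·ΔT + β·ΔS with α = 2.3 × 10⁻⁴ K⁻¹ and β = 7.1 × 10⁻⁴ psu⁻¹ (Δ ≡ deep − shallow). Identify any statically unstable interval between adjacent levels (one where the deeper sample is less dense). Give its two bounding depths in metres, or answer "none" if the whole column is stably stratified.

Evaluate Δρ/ρ₀ = −αΔT + βΔS across each adjacent pair:
  60–85 m: −αΔT+βΔS = −(2.3 × 10⁻⁴)(+12.0)+(7.1 × 10⁻⁴)(-2.37) = -4.4 × 10⁻³ → UNSTABLE
  85–134 m: −αΔT+βΔS = −(2.3 × 10⁻⁴)(-3.3)+(7.1 × 10⁻⁴)(-0.05) = 7.2 × 10⁻⁴ → stable
  134–181 m: −αΔT+βΔS = −(2.3 × 10⁻⁴)(-7.0)+(7.1 × 10⁻⁴)(-1.82) = 3.2 × 10⁻⁴ → stable
  181–190 m: −αΔT+βΔS = −(2.3 × 10⁻⁴)(-1.5)+(7.1 × 10⁻⁴)(+2.23) = 1.9 × 10⁻³ → stable
The 60–85 m interval has Δρ < 0: lighter water underlies denser water.

60–85 m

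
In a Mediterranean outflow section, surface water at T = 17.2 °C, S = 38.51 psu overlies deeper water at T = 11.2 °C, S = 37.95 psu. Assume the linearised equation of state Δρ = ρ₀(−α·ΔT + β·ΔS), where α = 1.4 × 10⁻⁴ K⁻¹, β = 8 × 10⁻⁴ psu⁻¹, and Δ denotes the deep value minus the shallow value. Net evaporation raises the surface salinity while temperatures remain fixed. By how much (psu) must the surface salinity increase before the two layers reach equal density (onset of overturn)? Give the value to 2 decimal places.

0.49 psu

Neutral buoyancy requires −α(T_deep − T_surf) + β(S_deep − S_surf′) = 0.
S_surf′ = S_deep − (α/β)·ΔT = 37.95 − (1.4 × 10⁻⁴/8 × 10⁻⁴)·(-6.0) = 39.0000 psu.
Increase required: 39.0000 − 38.51 = 0.4900 psu.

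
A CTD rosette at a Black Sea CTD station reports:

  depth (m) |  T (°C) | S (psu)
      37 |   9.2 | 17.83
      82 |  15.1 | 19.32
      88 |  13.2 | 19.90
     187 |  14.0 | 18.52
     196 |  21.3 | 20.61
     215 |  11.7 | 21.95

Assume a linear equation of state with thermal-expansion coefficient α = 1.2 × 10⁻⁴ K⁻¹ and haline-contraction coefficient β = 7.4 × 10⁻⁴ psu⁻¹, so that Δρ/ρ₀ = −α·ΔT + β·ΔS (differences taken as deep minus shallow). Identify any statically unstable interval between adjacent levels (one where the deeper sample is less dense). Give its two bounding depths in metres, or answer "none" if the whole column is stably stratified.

Evaluate Δρ/ρ₀ = −αΔT + βΔS across each adjacent pair:
  37–82 m: −αΔT+βΔS = −(1.2 × 10⁻⁴)(+5.9)+(7.4 × 10⁻⁴)(+1.49) = 3.9 × 10⁻⁴ → stable
  82–88 m: −αΔT+βΔS = −(1.2 × 10⁻⁴)(-1.9)+(7.4 × 10⁻⁴)(+0.58) = 6.6 × 10⁻⁴ → stable
  88–187 m: −αΔT+βΔS = −(1.2 × 10⁻⁴)(+0.8)+(7.4 × 10⁻⁴)(-1.38) = -1.1 × 10⁻³ → UNSTABLE
  187–196 m: −αΔT+βΔS = −(1.2 × 10⁻⁴)(+7.3)+(7.4 × 10⁻⁴)(+2.09) = 6.7 × 10⁻⁴ → stable
  196–215 m: −αΔT+βΔS = −(1.2 × 10⁻⁴)(-9.6)+(7.4 × 10⁻⁴)(+1.34) = 2.1 × 10⁻³ → stable
The 88–187 m interval has Δρ < 0: lighter water underlies denser water.

88–187 m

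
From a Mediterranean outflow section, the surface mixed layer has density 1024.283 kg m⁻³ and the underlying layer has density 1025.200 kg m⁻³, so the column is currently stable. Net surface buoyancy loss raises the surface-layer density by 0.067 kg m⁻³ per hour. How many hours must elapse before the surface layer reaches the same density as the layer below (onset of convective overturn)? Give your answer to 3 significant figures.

13.7 hours

Density deficit of the surface layer: 1025.200 − 1024.283 = 0.917 kg m⁻³.
Required change = 0.917 / 0.067 = 13.7 hours.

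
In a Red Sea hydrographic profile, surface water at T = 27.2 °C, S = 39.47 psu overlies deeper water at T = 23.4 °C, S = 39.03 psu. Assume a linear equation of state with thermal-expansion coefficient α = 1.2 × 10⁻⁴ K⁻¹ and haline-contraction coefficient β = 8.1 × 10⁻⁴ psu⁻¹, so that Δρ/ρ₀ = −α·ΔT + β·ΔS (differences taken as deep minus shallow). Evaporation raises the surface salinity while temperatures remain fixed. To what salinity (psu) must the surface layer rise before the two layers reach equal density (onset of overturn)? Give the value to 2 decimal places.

39.59 psu

Neutral buoyancy requires −α(T_deep − T_surf) + β(S_deep − S_surf′) = 0.
S_surf′ = S_deep − (α/β)·ΔT = 39.03 − (1.2 × 10⁻⁴/8.1 × 10⁻⁴)·(-3.8) = 39.5930 psu.
Increase required: 39.5930 − 39.47 = 0.1230 psu.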